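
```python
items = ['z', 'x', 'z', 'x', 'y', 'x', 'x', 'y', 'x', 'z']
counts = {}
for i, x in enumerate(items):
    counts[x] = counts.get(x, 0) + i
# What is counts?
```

Initial: counts = {}, items = ['z', 'x', 'z', 'x', 'y', 'x', 'x', 'y', 'x', 'z']
i=0, x='z': counts = {'z': 0}
i=1, x='x': counts = {'z': 0, 'x': 1}
i=2, x='z': counts = {'z': 2, 'x': 1}
i=3, x='x': counts = {'z': 2, 'x': 4}
i=4, x='y': counts = {'z': 2, 'x': 4, 'y': 4}
i=5, x='x': counts = {'z': 2, 'x': 9, 'y': 4}
i=6, x='x': counts = {'z': 2, 'x': 15, 'y': 4}
i=7, x='y': counts = {'z': 2, 'x': 15, 'y': 11}
i=8, x='x': counts = {'z': 2, 'x': 23, 'y': 11}
i=9, x='z': counts = {'z': 11, 'x': 23, 'y': 11}

{'z': 11, 'x': 23, 'y': 11}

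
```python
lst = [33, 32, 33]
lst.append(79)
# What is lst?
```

[33, 32, 33, 79]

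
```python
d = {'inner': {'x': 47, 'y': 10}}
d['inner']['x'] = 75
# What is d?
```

After line 1: d = {'inner': {'x': 47, 'y': 10}}
After line 2 (inner x overwritten): d = {'inner': {'x': 75, 'y': 10}}

{'inner': {'x': 75, 'y': 10}}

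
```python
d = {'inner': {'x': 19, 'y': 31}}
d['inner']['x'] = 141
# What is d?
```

After line 1: d = {'inner': {'x': 19, 'y': 31}}
After line 2 (inner x overwritten): d = {'inner': {'x': 141, 'y': 31}}

{'inner': {'x': 141, 'y': 31}}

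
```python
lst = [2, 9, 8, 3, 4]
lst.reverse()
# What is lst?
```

[4, 3, 8, 9, 2]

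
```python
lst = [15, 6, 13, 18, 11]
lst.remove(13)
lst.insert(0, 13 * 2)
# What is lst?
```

After line 1: lst = [15, 6, 13, 18, 11]
After line 2 (remove first 13): lst = [15, 6, 18, 11]
After line 3 (insert 26 at index 0): lst = [26, 15, 6, 18, 11]

[26, 15, 6, 18, 11]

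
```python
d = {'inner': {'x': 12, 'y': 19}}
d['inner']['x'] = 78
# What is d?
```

After line 1: d = {'inner': {'x': 12, 'y': 19}}
After line 2 (inner x overwritten): d = {'inner': {'x': 78, 'y': 19}}

{'inner': {'x': 78, 'y': 19}}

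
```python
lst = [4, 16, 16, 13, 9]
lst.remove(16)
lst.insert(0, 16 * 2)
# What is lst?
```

After line 1: lst = [4, 16, 16, 13, 9]
After line 2 (remove first 16): lst = [4, 16, 13, 9]
After line 3 (insert 32 at index 0): lst = [32, 4, 16, 13, 9]

[32, 4, 16, 13, 9]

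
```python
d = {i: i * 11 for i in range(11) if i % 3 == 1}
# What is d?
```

{1: 11, 4: 44, 7: 77, 10: 110}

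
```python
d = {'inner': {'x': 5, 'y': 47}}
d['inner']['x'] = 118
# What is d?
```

After line 1: d = {'inner': {'x': 5, 'y': 47}}
After line 2 (inner x overwritten): d = {'inner': {'x': 118, 'y': 47}}

{'inner': {'x': 118, 'y': 47}}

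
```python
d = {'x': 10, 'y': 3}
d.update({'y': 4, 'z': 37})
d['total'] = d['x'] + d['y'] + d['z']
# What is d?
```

After line 1: d = {'x': 10, 'y': 3}
After line 2 (y overwritten, z added): d = {'x': 10, 'y': 4, 'z': 37}
After line 3 (total = 10 + 4 + 37 = 51): d = {'x': 10, 'y': 4, 'z': 37, 'total': 51}

{'x': 10, 'y': 4, 'z': 37, 'total': 51}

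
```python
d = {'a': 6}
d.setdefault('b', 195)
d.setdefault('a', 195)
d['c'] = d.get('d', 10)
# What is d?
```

After line 1: d = {'a': 6}
After line 2 (setdefault adds 'b'=195): d = {'a': 6, 'b': 195}
After line 3 (setdefault 'a' no-op, already exists): d = {'a': 6, 'b': 195}
After line 4 (get('d', 10) returns default since 'd' not in d): d = {'a': 6, 'b': 195, 'c': 10}

{'a': 6, 'b': 195, 'c': 10}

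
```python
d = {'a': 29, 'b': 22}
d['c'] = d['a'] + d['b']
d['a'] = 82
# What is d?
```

After line 1: d = {'a': 29, 'b': 22}
After line 2 (d['c'] = 29 + 22): d = {'a': 29, 'b': 22, 'c': 51}
After line 3: d = {'a': 82, 'b': 22, 'c': 51}

{'a': 82, 'b': 22, 'c': 51}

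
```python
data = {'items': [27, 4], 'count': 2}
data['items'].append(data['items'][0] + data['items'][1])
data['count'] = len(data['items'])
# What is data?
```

After line 1: data = {'items': [27, 4], 'count': 2}
After line 2 (append 27 + 4 = 31): data = {'items': [27, 4, 31], 'count': 2}
After line 3 (count = len(items) = 3): data = {'items': [27, 4, 31], 'count': 3}

{'items': [27, 4, 31], 'count': 3}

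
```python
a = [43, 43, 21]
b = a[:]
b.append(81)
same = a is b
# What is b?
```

After line 1: a = [43, 43, 21]
After line 2 (b = a[:] is a shallow copy, new object): a = [43, 43, 21], b = [43, 43, 21]
After line 3 (append only mutates b): a = [43, 43, 21], b = [43, 43, 21, 81]
After line 4 (same = a is b; different objects -> False): same = False

[43, 43, 21, 81]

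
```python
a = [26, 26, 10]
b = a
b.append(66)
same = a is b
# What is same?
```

After line 1: a = [26, 26, 10]
After line 2 (b = a is an alias, same object): a = [26, 26, 10], b = [26, 26, 10]
After line 3 (b.append mutates the shared list): a = [26, 26, 10, 66], b = [26, 26, 10, 66]
After line 4 (same = a is b; same object -> True): same = True

True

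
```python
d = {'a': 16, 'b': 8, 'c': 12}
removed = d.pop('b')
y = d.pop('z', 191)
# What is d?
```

After line 1: d = {'a': 16, 'b': 8, 'c': 12}
After line 2 (pop 'b' returns 8): d = {'a': 16, 'c': 12}, removed = 8
After line 3 (pop 'z' missing, returns default 191): d = {'a': 16, 'c': 12}, y = 191

{'a': 16, 'c': 12}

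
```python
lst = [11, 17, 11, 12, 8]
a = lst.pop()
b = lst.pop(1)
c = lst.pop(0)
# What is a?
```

After line 1: lst = [11, 17, 11, 12, 8]
After line 2 (pop() -> a = 8): lst = [11, 17, 11, 12]
After line 3 (pop(1) -> b = 17): lst = [11, 11, 12]
After line 4 (pop(0) -> c = 11): lst = [11, 12]

8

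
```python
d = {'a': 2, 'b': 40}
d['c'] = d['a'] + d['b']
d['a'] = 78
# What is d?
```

After line 1: d = {'a': 2, 'b': 40}
After line 2 (d['c'] = 2 + 40): d = {'a': 2, 'b': 40, 'c': 42}
After line 3: d = {'a': 78, 'b': 40, 'c': 42}

{'a': 78, 'b': 40, 'c': 42}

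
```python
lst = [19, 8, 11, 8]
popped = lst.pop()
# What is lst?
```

[19, 8, 11]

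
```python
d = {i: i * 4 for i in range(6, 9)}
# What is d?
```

{6: 24, 7: 28, 8: 32}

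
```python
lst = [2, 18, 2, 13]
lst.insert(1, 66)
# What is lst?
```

[2, 66, 18, 2, 13]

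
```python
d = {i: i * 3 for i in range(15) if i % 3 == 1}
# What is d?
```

{1: 3, 4: 12, 7: 21, 10: 30, 13: 39}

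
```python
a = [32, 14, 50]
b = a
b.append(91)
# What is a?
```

After line 1: a = [32, 14, 50]
After line 2 (b = a is an alias, same object): a = [32, 14, 50], b = [32, 14, 50]
After line 3 (b.append mutates the shared list): a = [32, 14, 50, 91], b = [32, 14, 50, 91]

[32, 14, 50, 91]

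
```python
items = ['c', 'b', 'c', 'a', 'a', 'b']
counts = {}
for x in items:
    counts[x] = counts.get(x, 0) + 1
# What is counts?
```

Initial: counts = {}, items = ['c', 'b', 'c', 'a', 'a', 'b']
See 'c': counts = {'c': 1}
See 'b': counts = {'c': 1, 'b': 1}
See 'c': counts = {'c': 2, 'b': 1}
See 'a': counts = {'c': 2, 'b': 1, 'a': 1}
See 'a': counts = {'c': 2, 'b': 1, 'a': 2}
See 'b': counts = {'c': 2, 'b': 2, 'a': 2}

{'c': 2, 'b': 2, 'a': 2}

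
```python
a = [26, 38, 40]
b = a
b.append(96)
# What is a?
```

After line 1: a = [26, 38, 40]
After line 2 (b = a is an alias, same object): a = [26, 38, 40], b = [26, 38, 40]
After line 3 (b.append mutates the shared list): a = [26, 38, 40, 96], b = [26, 38, 40, 96]

[26, 38, 40, 96]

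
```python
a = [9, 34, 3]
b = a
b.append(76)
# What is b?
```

After line 1: a = [9, 34, 3]
After line 2 (b = a is an alias, same object): a = [9, 34, 3], b = [9, 34, 3]
After line 3 (b.append mutates the shared list): a = [9, 34, 3, 76], b = [9, 34, 3, 76]

[9, 34, 3, 76]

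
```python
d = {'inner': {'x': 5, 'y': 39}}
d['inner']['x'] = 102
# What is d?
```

After line 1: d = {'inner': {'x': 5, 'y': 39}}
After line 2 (inner x overwritten): d = {'inner': {'x': 102, 'y': 39}}

{'inner': {'x': 102, 'y': 39}}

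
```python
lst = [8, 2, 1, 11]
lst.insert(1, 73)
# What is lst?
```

[8, 73, 2, 1, 11]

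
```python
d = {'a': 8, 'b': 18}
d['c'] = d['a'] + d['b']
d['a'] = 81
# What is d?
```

After line 1: d = {'a': 8, 'b': 18}
After line 2 (d['c'] = 8 + 18): d = {'a': 8, 'b': 18, 'c': 26}
After line 3: d = {'a': 81, 'b': 18, 'c': 26}

{'a': 81, 'b': 18, 'c': 26}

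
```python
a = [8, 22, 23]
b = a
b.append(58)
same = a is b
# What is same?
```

After line 1: a = [8, 22, 23]
After line 2 (b = a is an alias, same object): a = [8, 22, 23], b = [8, 22, 23]
After line 3 (b.append mutates the shared list): a = [8, 22, 23, 58], b = [8, 22, 23, 58]
After line 4 (same = a is b; same object -> True): same = True

True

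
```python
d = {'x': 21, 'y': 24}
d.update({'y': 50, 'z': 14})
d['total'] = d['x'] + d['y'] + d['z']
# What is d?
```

After line 1: d = {'x': 21, 'y': 24}
After line 2 (y overwritten, z added): d = {'x': 21, 'y': 50, 'z': 14}
After line 3 (total = 21 + 50 + 14 = 85): d = {'x': 21, 'y': 50, 'z': 14, 'total': 85}

{'x': 21, 'y': 50, 'z': 14, 'total': 85}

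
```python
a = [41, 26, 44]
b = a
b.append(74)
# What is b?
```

After line 1: a = [41, 26, 44]
After line 2 (b = a is an alias, same object): a = [41, 26, 44], b = [41, 26, 44]
After line 3 (b.append mutates the shared list): a = [41, 26, 44, 74], b = [41, 26, 44, 74]

[41, 26, 44, 74]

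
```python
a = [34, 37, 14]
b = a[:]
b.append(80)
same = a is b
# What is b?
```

After line 1: a = [34, 37, 14]
After line 2 (b = a[:] is a shallow copy, new object): a = [34, 37, 14], b = [34, 37, 14]
After line 3 (append only mutates b): a = [34, 37, 14], b = [34, 37, 14, 80]
After line 4 (same = a is b; different objects -> False): same = False

[34, 37, 14, 80]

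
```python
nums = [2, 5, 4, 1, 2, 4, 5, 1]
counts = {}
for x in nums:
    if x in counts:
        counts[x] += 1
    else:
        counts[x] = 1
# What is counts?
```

Initial: counts = {}, nums = [2, 5, 4, 1, 2, 4, 5, 1]
See 2: counts = {2: 1}
See 5: counts = {2: 1, 5: 1}
See 4: counts = {2: 1, 5: 1, 4: 1}
See 1: counts = {2: 1, 5: 1, 4: 1, 1: 1}
See 2: counts = {2: 2, 5: 1, 4: 1, 1: 1}
See 4: counts = {2: 2, 5: 1, 4: 2, 1: 1}
See 5: counts = {2: 2, 5: 2, 4: 2, 1: 1}
See 1: counts = {2: 2, 5: 2, 4: 2, 1: 2}

{2: 2, 5: 2, 4: 2, 1: 2}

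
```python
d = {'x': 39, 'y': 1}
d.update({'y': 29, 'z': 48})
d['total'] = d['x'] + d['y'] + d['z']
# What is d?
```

After line 1: d = {'x': 39, 'y': 1}
After line 2 (y overwritten, z added): d = {'x': 39, 'y': 29, 'z': 48}
After line 3 (total = 39 + 29 + 48 = 116): d = {'x': 39, 'y': 29, 'z': 48, 'total': 116}

{'x': 39, 'y': 29, 'z': 48, 'total': 116}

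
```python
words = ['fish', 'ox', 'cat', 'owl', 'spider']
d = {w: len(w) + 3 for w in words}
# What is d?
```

{'fish': 7, 'ox': 5, 'cat': 6, 'owl': 6, 'spider': 9}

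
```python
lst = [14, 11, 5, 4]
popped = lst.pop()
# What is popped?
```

4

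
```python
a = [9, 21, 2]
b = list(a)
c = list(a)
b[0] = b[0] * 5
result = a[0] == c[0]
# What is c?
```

After line 1: a = [9, 21, 2]
After line 2 (b = list(a), copy): a = [9, 21, 2], b = [9, 21, 2]
After line 3 (c = list(a) is a copy, new object): c = [9, 21, 2]
After line 4 (b[0] = 9 * 5 = 45; only b mutates (copy)): a = [9, 21, 2], b = [45, 21, 2], c = [9, 21, 2]
After line 5 (a[0] = 9, c[0] = 9; result = True)

[9, 21, 2]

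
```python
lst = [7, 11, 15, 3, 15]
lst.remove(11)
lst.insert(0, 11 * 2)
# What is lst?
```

After line 1: lst = [7, 11, 15, 3, 15]
After line 2 (remove first 11): lst = [7, 15, 3, 15]
After line 3 (insert 22 at index 0): lst = [22, 7, 15, 3, 15]

[22, 7, 15, 3, 15]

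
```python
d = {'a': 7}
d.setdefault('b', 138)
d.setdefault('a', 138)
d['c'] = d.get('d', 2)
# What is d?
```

After line 1: d = {'a': 7}
After line 2 (setdefault adds 'b'=138): d = {'a': 7, 'b': 138}
After line 3 (setdefault 'a' no-op, already exists): d = {'a': 7, 'b': 138}
After line 4 (get('d', 2) returns default since 'd' not in d): d = {'a': 7, 'b': 138, 'c': 2}

{'a': 7, 'b': 138, 'c': 2}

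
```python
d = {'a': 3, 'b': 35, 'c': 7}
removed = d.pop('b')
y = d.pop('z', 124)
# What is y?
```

After line 1: d = {'a': 3, 'b': 35, 'c': 7}
After line 2 (pop 'b' returns 35): d = {'a': 3, 'c': 7}, removed = 35
After line 3 (pop 'z' missing, returns default 124): d = {'a': 3, 'c': 7}, y = 124

124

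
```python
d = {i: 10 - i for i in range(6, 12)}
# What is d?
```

{6: 4, 7: 3, 8: 2, 9: 1, 10: 0, 11: -1}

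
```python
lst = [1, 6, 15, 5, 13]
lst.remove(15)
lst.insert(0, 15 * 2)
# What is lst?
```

After line 1: lst = [1, 6, 15, 5, 13]
After line 2 (remove first 15): lst = [1, 6, 5, 13]
After line 3 (insert 30 at index 0): lst = [30, 1, 6, 5, 13]

[30, 1, 6, 5, 13]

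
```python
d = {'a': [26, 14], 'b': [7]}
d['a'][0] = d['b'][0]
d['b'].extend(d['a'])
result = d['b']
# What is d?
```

After line 1: d = {'a': [26, 14], 'b': [7]}
After line 2 (a[0] = b[0] = 7): d = {'a': [7, 14], 'b': [7]}
After line 3 (b.extend(a) appends [7, 14]): d = {'a': [7, 14], 'b': [7, 7, 14]}
After line 4: result = d['b'] = [7, 7, 14]

{'a': [7, 14], 'b': [7, 7, 14]}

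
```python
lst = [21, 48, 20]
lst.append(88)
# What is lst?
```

[21, 48, 20, 88]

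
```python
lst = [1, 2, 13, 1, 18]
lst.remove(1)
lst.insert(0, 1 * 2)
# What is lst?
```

After line 1: lst = [1, 2, 13, 1, 18]
After line 2 (remove first 1): lst = [2, 13, 1, 18]
After line 3 (insert 2 at index 0): lst = [2, 2, 13, 1, 18]

[2, 2, 13, 1, 18]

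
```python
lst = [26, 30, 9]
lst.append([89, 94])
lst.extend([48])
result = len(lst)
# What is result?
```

After line 1: lst = [26, 30, 9]
After line 2 (append adds [89, 94] as single element): lst = [26, 30, 9, [89, 94]]
After line 3 (extend unpacks [48], adds 48): lst = [26, 30, 9, [89, 94], 48]
After line 4: result = len(lst) = 5

5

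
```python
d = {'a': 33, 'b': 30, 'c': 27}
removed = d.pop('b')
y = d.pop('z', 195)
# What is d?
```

After line 1: d = {'a': 33, 'b': 30, 'c': 27}
After line 2 (pop 'b' returns 30): d = {'a': 33, 'c': 27}, removed = 30
After line 3 (pop 'z' missing, returns default 195): d = {'a': 33, 'c': 27}, y = 195

{'a': 33, 'c': 27}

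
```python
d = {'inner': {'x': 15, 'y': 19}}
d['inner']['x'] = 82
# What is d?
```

After line 1: d = {'inner': {'x': 15, 'y': 19}}
After line 2 (inner x overwritten): d = {'inner': {'x': 82, 'y': 19}}

{'inner': {'x': 82, 'y': 19}}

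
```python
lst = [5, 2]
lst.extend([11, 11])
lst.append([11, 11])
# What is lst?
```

After line 1: lst = [5, 2]
After line 2 (extend unpacks [11, 11]): lst = [5, 2, 11, 11]
After line 3 (append adds [11, 11] as single element): lst = [5, 2, 11, 11, [11, 11]]

[5, 2, 11, 11, [11, 11]]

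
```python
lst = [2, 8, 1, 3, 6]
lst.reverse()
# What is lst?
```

[6, 3, 1, 8, 2]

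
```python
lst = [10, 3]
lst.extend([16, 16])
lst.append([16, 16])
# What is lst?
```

After line 1: lst = [10, 3]
After line 2 (extend unpacks [16, 16]): lst = [10, 3, 16, 16]
After line 3 (append adds [16, 16] as single element): lst = [10, 3, 16, 16, [16, 16]]

[10, 3, 16, 16, [16, 16]]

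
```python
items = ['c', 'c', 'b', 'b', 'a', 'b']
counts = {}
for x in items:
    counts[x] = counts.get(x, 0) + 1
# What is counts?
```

Initial: counts = {}, items = ['c', 'c', 'b', 'b', 'a', 'b']
See 'c': counts = {'c': 1}
See 'c': counts = {'c': 2}
See 'b': counts = {'c': 2, 'b': 1}
See 'b': counts = {'c': 2, 'b': 2}
See 'a': counts = {'c': 2, 'b': 2, 'a': 1}
See 'b': counts = {'c': 2, 'b': 3, 'a': 1}

{'c': 2, 'b': 3, 'a': 1}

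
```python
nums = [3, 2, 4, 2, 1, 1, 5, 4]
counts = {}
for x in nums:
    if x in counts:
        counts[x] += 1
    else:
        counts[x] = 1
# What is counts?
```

Initial: counts = {}, nums = [3, 2, 4, 2, 1, 1, 5, 4]
See 3: counts = {3: 1}
See 2: counts = {3: 1, 2: 1}
See 4: counts = {3: 1, 2: 1, 4: 1}
See 2: counts = {3: 1, 2: 2, 4: 1}
See 1: counts = {3: 1, 2: 2, 4: 1, 1: 1}
See 1: counts = {3: 1, 2: 2, 4: 1, 1: 2}
See 5: counts = {3: 1, 2: 2, 4: 1, 1: 2, 5: 1}
See 4: counts = {3: 1, 2: 2, 4: 2, 1: 2, 5: 1}

{3: 1, 2: 2, 4: 2, 1: 2, 5: 1}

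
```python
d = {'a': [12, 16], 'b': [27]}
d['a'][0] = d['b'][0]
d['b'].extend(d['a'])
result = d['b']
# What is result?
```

After line 1: d = {'a': [12, 16], 'b': [27]}
After line 2 (a[0] = b[0] = 27): d = {'a': [27, 16], 'b': [27]}
After line 3 (b.extend(a) appends [27, 16]): d = {'a': [27, 16], 'b': [27, 27, 16]}
After line 4: result = d['b'] = [27, 27, 16]

[27, 27, 16]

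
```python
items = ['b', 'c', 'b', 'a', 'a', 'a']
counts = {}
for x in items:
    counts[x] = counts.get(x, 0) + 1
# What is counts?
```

Initial: counts = {}, items = ['b', 'c', 'b', 'a', 'a', 'a']
See 'b': counts = {'b': 1}
See 'c': counts = {'b': 1, 'c': 1}
See 'b': counts = {'b': 2, 'c': 1}
See 'a': counts = {'b': 2, 'c': 1, 'a': 1}
See 'a': counts = {'b': 2, 'c': 1, 'a': 2}
See 'a': counts = {'b': 2, 'c': 1, 'a': 3}

{'b': 2, 'c': 1, 'a': 3}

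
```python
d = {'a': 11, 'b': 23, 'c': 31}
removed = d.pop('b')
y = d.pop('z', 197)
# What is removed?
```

After line 1: d = {'a': 11, 'b': 23, 'c': 31}
After line 2 (pop 'b' returns 23): d = {'a': 11, 'c': 31}, removed = 23
After line 3 (pop 'z' missing, returns default 197): d = {'a': 11, 'c': 31}, y = 197

23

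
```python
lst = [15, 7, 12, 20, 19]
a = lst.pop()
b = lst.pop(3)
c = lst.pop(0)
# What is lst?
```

After line 1: lst = [15, 7, 12, 20, 19]
After line 2 (pop() -> a = 19): lst = [15, 7, 12, 20]
After line 3 (pop(3) -> b = 20): lst = [15, 7, 12]
After line 4 (pop(0) -> c = 15): lst = [7, 12]

[7, 12]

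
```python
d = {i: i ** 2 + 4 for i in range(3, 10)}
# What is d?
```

{3: 13, 4: 20, 5: 29, 6: 40, 7: 53, 8: 68, 9: 85}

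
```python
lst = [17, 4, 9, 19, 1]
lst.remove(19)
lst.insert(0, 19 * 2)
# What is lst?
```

After line 1: lst = [17, 4, 9, 19, 1]
After line 2 (remove first 19): lst = [17, 4, 9, 1]
After line 3 (insert 38 at index 0): lst = [38, 17, 4, 9, 1]

[38, 17, 4, 9, 1]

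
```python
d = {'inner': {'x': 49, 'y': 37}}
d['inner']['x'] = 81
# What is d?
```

After line 1: d = {'inner': {'x': 49, 'y': 37}}
After line 2 (inner x overwritten): d = {'inner': {'x': 81, 'y': 37}}

{'inner': {'x': 81, 'y': 37}}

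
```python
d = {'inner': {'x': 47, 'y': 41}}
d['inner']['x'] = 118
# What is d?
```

After line 1: d = {'inner': {'x': 47, 'y': 41}}
After line 2 (inner x overwritten): d = {'inner': {'x': 118, 'y': 41}}

{'inner': {'x': 118, 'y': 41}}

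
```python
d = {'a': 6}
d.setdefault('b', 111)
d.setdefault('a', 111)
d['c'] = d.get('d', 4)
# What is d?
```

After line 1: d = {'a': 6}
After line 2 (setdefault adds 'b'=111): d = {'a': 6, 'b': 111}
After line 3 (setdefault 'a' no-op, already exists): d = {'a': 6, 'b': 111}
After line 4 (get('d', 4) returns default since 'd' not in d): d = {'a': 6, 'b': 111, 'c': 4}

{'a': 6, 'b': 111, 'c': 4}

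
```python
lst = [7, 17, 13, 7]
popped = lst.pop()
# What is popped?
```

7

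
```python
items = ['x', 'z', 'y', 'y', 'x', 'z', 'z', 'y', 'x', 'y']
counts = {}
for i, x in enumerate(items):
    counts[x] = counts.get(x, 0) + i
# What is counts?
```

Initial: counts = {}, items = ['x', 'z', 'y', 'y', 'x', 'z', 'z', 'y', 'x', 'y']
i=0, x='x': counts = {'x': 0}
i=1, x='z': counts = {'x': 0, 'z': 1}
i=2, x='y': counts = {'x': 0, 'z': 1, 'y': 2}
i=3, x='y': counts = {'x': 0, 'z': 1, 'y': 5}
i=4, x='x': counts = {'x': 4, 'z': 1, 'y': 5}
i=5, x='z': counts = {'x': 4, 'z': 6, 'y': 5}
i=6, x='z': counts = {'x': 4, 'z': 12, 'y': 5}
i=7, x='y': counts = {'x': 4, 'z': 12, 'y': 12}
i=8, x='x': counts = {'x': 12, 'z': 12, 'y': 12}
i=9, x='y': counts = {'x': 12, 'z': 12, 'y': 21}

{'x': 12, 'z': 12, 'y': 21}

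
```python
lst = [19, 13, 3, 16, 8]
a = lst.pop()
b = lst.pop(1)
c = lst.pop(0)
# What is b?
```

After line 1: lst = [19, 13, 3, 16, 8]
After line 2 (pop() -> a = 8): lst = [19, 13, 3, 16]
After line 3 (pop(1) -> b = 13): lst = [19, 3, 16]
After line 4 (pop(0) -> c = 19): lst = [3, 16]

13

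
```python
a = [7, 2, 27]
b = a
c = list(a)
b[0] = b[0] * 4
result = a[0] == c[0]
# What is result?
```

After line 1: a = [7, 2, 27]
After line 2 (b = a, alias): a = [7, 2, 27], b = [7, 2, 27]
After line 3 (c = list(a) is a copy, new object): c = [7, 2, 27]
After line 4 (b[0] = 7 * 4 = 28; mutates shared a/b): a = b = [28, 2, 27], c = [7, 2, 27]
After line 5 (a[0] = 28, c[0] = 7; result = False)

False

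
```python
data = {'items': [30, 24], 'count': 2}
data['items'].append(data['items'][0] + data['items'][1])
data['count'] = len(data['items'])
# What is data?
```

After line 1: data = {'items': [30, 24], 'count': 2}
After line 2 (append 30 + 24 = 54): data = {'items': [30, 24, 54], 'count': 2}
After line 3 (count = len(items) = 3): data = {'items': [30, 24, 54], 'count': 3}

{'items': [30, 24, 54], 'count': 3}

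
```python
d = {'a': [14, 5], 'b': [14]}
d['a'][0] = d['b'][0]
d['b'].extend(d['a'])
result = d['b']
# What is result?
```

After line 1: d = {'a': [14, 5], 'b': [14]}
After line 2 (a[0] = b[0] = 14): d = {'a': [14, 5], 'b': [14]}
After line 3 (b.extend(a) appends [14, 5]): d = {'a': [14, 5], 'b': [14, 14, 5]}
After line 4: result = d['b'] = [14, 14, 5]

[14, 14, 5]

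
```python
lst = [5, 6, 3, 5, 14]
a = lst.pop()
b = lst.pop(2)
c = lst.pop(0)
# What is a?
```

After line 1: lst = [5, 6, 3, 5, 14]
After line 2 (pop() -> a = 14): lst = [5, 6, 3, 5]
After line 3 (pop(2) -> b = 3): lst = [5, 6, 5]
After line 4 (pop(0) -> c = 5): lst = [6, 5]

14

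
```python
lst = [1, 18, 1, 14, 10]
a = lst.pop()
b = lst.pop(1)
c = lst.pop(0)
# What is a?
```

After line 1: lst = [1, 18, 1, 14, 10]
After line 2 (pop() -> a = 10): lst = [1, 18, 1, 14]
After line 3 (pop(1) -> b = 18): lst = [1, 1, 14]
After line 4 (pop(0) -> c = 1): lst = [1, 14]

10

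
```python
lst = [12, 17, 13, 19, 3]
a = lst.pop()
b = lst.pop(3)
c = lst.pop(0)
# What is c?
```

After line 1: lst = [12, 17, 13, 19, 3]
After line 2 (pop() -> a = 3): lst = [12, 17, 13, 19]
After line 3 (pop(3) -> b = 19): lst = [12, 17, 13]
After line 4 (pop(0) -> c = 12): lst = [17, 13]

12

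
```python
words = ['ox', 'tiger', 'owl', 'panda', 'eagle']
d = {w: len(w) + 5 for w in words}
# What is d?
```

{'ox': 7, 'tiger': 10, 'owl': 8, 'panda': 10, 'eagle': 10}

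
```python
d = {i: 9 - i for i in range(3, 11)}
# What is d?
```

{3: 6, 4: 5, 5: 4, 6: 3, 7: 2, 8: 1, 9: 0, 10: -1}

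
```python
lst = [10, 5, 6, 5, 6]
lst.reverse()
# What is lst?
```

[6, 5, 6, 5, 10]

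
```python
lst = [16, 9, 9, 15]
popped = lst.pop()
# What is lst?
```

[16, 9, 9]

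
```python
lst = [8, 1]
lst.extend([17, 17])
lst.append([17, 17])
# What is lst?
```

After line 1: lst = [8, 1]
After line 2 (extend unpacks [17, 17]): lst = [8, 1, 17, 17]
After line 3 (append adds [17, 17] as single element): lst = [8, 1, 17, 17, [17, 17]]

[8, 1, 17, 17, [17, 17]]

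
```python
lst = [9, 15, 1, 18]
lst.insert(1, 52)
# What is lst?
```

[9, 52, 15, 1, 18]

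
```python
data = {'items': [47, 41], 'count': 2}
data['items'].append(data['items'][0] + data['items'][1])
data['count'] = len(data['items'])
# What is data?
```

After line 1: data = {'items': [47, 41], 'count': 2}
After line 2 (append 47 + 41 = 88): data = {'items': [47, 41, 88], 'count': 2}
After line 3 (count = len(items) = 3): data = {'items': [47, 41, 88], 'count': 3}

{'items': [47, 41, 88], 'count': 3}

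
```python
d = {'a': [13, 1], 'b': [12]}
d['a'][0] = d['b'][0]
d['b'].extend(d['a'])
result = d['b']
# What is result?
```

After line 1: d = {'a': [13, 1], 'b': [12]}
After line 2 (a[0] = b[0] = 12): d = {'a': [12, 1], 'b': [12]}
After line 3 (b.extend(a) appends [12, 1]): d = {'a': [12, 1], 'b': [12, 12, 1]}
After line 4: result = d['b'] = [12, 12, 1]

[12, 12, 1]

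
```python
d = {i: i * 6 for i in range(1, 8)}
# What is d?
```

{1: 6, 2: 12, 3: 18, 4: 24, 5: 30, 6: 36, 7: 42}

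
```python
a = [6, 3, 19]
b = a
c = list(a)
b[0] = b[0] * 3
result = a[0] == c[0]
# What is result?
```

After line 1: a = [6, 3, 19]
After line 2 (b = a, alias): a = [6, 3, 19], b = [6, 3, 19]
After line 3 (c = list(a) is a copy, new object): c = [6, 3, 19]
After line 4 (b[0] = 6 * 3 = 18; mutates shared a/b): a = b = [18, 3, 19], c = [6, 3, 19]
After line 5 (a[0] = 18, c[0] = 6; result = False)

False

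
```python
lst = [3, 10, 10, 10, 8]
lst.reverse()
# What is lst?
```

[8, 10, 10, 10, 3]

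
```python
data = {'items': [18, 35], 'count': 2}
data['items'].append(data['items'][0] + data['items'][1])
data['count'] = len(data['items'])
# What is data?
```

After line 1: data = {'items': [18, 35], 'count': 2}
After line 2 (append 18 + 35 = 53): data = {'items': [18, 35, 53], 'count': 2}
After line 3 (count = len(items) = 3): data = {'items': [18, 35, 53], 'count': 3}

{'items': [18, 35, 53], 'count': 3}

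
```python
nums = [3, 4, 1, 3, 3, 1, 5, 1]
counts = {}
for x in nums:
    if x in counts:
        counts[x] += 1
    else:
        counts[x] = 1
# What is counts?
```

Initial: counts = {}, nums = [3, 4, 1, 3, 3, 1, 5, 1]
See 3: counts = {3: 1}
See 4: counts = {3: 1, 4: 1}
See 1: counts = {3: 1, 4: 1, 1: 1}
See 3: counts = {3: 2, 4: 1, 1: 1}
See 3: counts = {3: 3, 4: 1, 1: 1}
See 1: counts = {3: 3, 4: 1, 1: 2}
See 5: counts = {3: 3, 4: 1, 1: 2, 5: 1}
See 1: counts = {3: 3, 4: 1, 1: 3, 5: 1}

{3: 3, 4: 1, 1: 3, 5: 1}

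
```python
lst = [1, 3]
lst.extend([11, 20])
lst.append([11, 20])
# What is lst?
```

After line 1: lst = [1, 3]
After line 2 (extend unpacks [11, 20]): lst = [1, 3, 11, 20]
After line 3 (append adds [11, 20] as single element): lst = [1, 3, 11, 20, [11, 20]]

[1, 3, 11, 20, [11, 20]]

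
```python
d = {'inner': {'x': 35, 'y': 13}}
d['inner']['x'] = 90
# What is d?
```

After line 1: d = {'inner': {'x': 35, 'y': 13}}
After line 2 (inner x overwritten): d = {'inner': {'x': 90, 'y': 13}}

{'inner': {'x': 90, 'y': 13}}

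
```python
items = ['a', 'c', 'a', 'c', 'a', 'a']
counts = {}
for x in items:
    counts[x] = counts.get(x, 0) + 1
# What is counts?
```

Initial: counts = {}, items = ['a', 'c', 'a', 'c', 'a', 'a']
See 'a': counts = {'a': 1}
See 'c': counts = {'a': 1, 'c': 1}
See 'a': counts = {'a': 2, 'c': 1}
See 'c': counts = {'a': 2, 'c': 2}
See 'a': counts = {'a': 3, 'c': 2}
See 'a': counts = {'a': 4, 'c': 2}

{'a': 4, 'c': 2}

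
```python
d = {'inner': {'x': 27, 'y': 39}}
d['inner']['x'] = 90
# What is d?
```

After line 1: d = {'inner': {'x': 27, 'y': 39}}
After line 2 (inner x overwritten): d = {'inner': {'x': 90, 'y': 39}}

{'inner': {'x': 90, 'y': 39}}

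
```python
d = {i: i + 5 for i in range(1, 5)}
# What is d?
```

{1: 6, 2: 7, 3: 8, 4: 9}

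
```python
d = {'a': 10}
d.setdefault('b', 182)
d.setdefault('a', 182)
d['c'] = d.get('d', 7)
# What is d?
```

After line 1: d = {'a': 10}
After line 2 (setdefault adds 'b'=182): d = {'a': 10, 'b': 182}
After line 3 (setdefault 'a' no-op, already exists): d = {'a': 10, 'b': 182}
After line 4 (get('d', 7) returns default since 'd' not in d): d = {'a': 10, 'b': 182, 'c': 7}

{'a': 10, 'b': 182, 'c': 7}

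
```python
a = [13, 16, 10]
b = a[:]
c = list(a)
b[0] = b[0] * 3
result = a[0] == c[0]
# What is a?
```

After line 1: a = [13, 16, 10]
After line 2 (b = a[:], copy): a = [13, 16, 10], b = [13, 16, 10]
After line 3 (c = list(a) is a copy, new object): c = [13, 16, 10]
After line 4 (b[0] = 13 * 3 = 39; only b mutates (copy)): a = [13, 16, 10], b = [39, 16, 10], c = [13, 16, 10]
After line 5 (a[0] = 13, c[0] = 13; result = True)

[13, 16, 10]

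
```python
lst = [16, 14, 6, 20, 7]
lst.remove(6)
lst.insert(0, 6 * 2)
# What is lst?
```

After line 1: lst = [16, 14, 6, 20, 7]
After line 2 (remove first 6): lst = [16, 14, 20, 7]
After line 3 (insert 12 at index 0): lst = [12, 16, 14, 20, 7]

[12, 16, 14, 20, 7]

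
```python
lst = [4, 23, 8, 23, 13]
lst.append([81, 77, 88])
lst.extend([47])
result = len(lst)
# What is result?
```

After line 1: lst = [4, 23, 8, 23, 13]
After line 2 (append adds [81, 77, 88] as single element): lst = [4, 23, 8, 23, 13, [81, 77, 88]]
After line 3 (extend unpacks [47], adds 47): lst = [4, 23, 8, 23, 13, [81, 77, 88], 47]
After line 4: result = len(lst) = 7

7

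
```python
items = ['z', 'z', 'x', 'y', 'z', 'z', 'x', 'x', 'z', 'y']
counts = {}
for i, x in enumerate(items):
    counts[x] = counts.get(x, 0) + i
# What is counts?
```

Initial: counts = {}, items = ['z', 'z', 'x', 'y', 'z', 'z', 'x', 'x', 'z', 'y']
i=0, x='z': counts = {'z': 0}
i=1, x='z': counts = {'z': 1}
i=2, x='x': counts = {'z': 1, 'x': 2}
i=3, x='y': counts = {'z': 1, 'x': 2, 'y': 3}
i=4, x='z': counts = {'z': 5, 'x': 2, 'y': 3}
i=5, x='z': counts = {'z': 10, 'x': 2, 'y': 3}
i=6, x='x': counts = {'z': 10, 'x': 8, 'y': 3}
i=7, x='x': counts = {'z': 10, 'x': 15, 'y': 3}
i=8, x='z': counts = {'z': 18, 'x': 15, 'y': 3}
i=9, x='y': counts = {'z': 18, 'x': 15, 'y': 12}

{'z': 18, 'x': 15, 'y': 12}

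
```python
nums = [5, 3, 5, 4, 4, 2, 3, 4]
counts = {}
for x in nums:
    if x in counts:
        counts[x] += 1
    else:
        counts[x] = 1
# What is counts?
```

Initial: counts = {}, nums = [5, 3, 5, 4, 4, 2, 3, 4]
See 5: counts = {5: 1}
See 3: counts = {5: 1, 3: 1}
See 5: counts = {5: 2, 3: 1}
See 4: counts = {5: 2, 3: 1, 4: 1}
See 4: counts = {5: 2, 3: 1, 4: 2}
See 2: counts = {5: 2, 3: 1, 4: 2, 2: 1}
See 3: counts = {5: 2, 3: 2, 4: 2, 2: 1}
See 4: counts = {5: 2, 3: 2, 4: 3, 2: 1}

{5: 2, 3: 2, 4: 3, 2: 1}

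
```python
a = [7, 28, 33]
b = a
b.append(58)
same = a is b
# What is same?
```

After line 1: a = [7, 28, 33]
After line 2 (b = a is an alias, same object): a = [7, 28, 33], b = [7, 28, 33]
After line 3 (b.append mutates the shared list): a = [7, 28, 33, 58], b = [7, 28, 33, 58]
After line 4 (same = a is b; same object -> True): same = True

True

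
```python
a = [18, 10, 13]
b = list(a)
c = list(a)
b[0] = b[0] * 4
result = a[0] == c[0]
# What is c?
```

After line 1: a = [18, 10, 13]
After line 2 (b = list(a), copy): a = [18, 10, 13], b = [18, 10, 13]
After line 3 (c = list(a) is a copy, new object): c = [18, 10, 13]
After line 4 (b[0] = 18 * 4 = 72; only b mutates (copy)): a = [18, 10, 13], b = [72, 10, 13], c = [18, 10, 13]
After line 5 (a[0] = 18, c[0] = 18; result = True)

[18, 10, 13]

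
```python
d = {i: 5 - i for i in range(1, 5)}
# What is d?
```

{1: 4, 2: 3, 3: 2, 4: 1}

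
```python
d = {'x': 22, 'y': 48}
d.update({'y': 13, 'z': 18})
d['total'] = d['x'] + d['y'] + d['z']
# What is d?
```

After line 1: d = {'x': 22, 'y': 48}
After line 2 (y overwritten, z added): d = {'x': 22, 'y': 13, 'z': 18}
After line 3 (total = 22 + 13 + 18 = 53): d = {'x': 22, 'y': 13, 'z': 18, 'total': 53}

{'x': 22, 'y': 13, 'z': 18, 'total': 53}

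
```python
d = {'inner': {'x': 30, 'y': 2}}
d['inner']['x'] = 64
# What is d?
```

After line 1: d = {'inner': {'x': 30, 'y': 2}}
After line 2 (inner x overwritten): d = {'inner': {'x': 64, 'y': 2}}

{'inner': {'x': 64, 'y': 2}}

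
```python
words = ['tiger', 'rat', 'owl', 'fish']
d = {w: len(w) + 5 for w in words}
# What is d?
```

{'tiger': 10, 'rat': 8, 'owl': 8, 'fish': 9}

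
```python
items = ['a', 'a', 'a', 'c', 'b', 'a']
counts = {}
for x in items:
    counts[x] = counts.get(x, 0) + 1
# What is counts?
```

Initial: counts = {}, items = ['a', 'a', 'a', 'c', 'b', 'a']
See 'a': counts = {'a': 1}
See 'a': counts = {'a': 2}
See 'a': counts = {'a': 3}
See 'c': counts = {'a': 3, 'c': 1}
See 'b': counts = {'a': 3, 'c': 1, 'b': 1}
See 'a': counts = {'a': 4, 'c': 1, 'b': 1}

{'a': 4, 'c': 1, 'b': 1}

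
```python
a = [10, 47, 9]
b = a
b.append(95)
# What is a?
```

After line 1: a = [10, 47, 9]
After line 2 (b = a is an alias, same object): a = [10, 47, 9], b = [10, 47, 9]
After line 3 (b.append mutates the shared list): a = [10, 47, 9, 95], b = [10, 47, 9, 95]

[10, 47, 9, 95]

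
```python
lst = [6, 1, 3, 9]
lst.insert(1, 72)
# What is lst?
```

[6, 72, 1, 3, 9]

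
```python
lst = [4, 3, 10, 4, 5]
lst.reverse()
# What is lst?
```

[5, 4, 10, 3, 4]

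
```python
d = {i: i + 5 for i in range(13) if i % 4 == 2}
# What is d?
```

{2: 7, 6: 11, 10: 15}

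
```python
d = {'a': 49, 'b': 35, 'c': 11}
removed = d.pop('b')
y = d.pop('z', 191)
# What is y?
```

After line 1: d = {'a': 49, 'b': 35, 'c': 11}
After line 2 (pop 'b' returns 35): d = {'a': 49, 'c': 11}, removed = 35
After line 3 (pop 'z' missing, returns default 191): d = {'a': 49, 'c': 11}, y = 191

191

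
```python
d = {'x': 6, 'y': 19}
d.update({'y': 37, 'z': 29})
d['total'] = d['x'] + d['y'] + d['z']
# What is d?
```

After line 1: d = {'x': 6, 'y': 19}
After line 2 (y overwritten, z added): d = {'x': 6, 'y': 37, 'z': 29}
After line 3 (total = 6 + 37 + 29 = 72): d = {'x': 6, 'y': 37, 'z': 29, 'total': 72}

{'x': 6, 'y': 37, 'z': 29, 'total': 72}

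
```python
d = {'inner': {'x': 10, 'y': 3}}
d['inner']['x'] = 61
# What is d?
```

After line 1: d = {'inner': {'x': 10, 'y': 3}}
After line 2 (inner x overwritten): d = {'inner': {'x': 61, 'y': 3}}

{'inner': {'x': 61, 'y': 3}}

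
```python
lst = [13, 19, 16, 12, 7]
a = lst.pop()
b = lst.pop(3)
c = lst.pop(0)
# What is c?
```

After line 1: lst = [13, 19, 16, 12, 7]
After line 2 (pop() -> a = 7): lst = [13, 19, 16, 12]
After line 3 (pop(3) -> b = 12): lst = [13, 19, 16]
After line 4 (pop(0) -> c = 13): lst = [19, 16]

13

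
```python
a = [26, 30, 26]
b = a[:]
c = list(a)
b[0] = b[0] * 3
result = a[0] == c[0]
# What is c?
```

After line 1: a = [26, 30, 26]
After line 2 (b = a[:], copy): a = [26, 30, 26], b = [26, 30, 26]
After line 3 (c = list(a) is a copy, new object): c = [26, 30, 26]
After line 4 (b[0] = 26 * 3 = 78; only b mutates (copy)): a = [26, 30, 26], b = [78, 30, 26], c = [26, 30, 26]
After line 5 (a[0] = 26, c[0] = 26; result = True)

[26, 30, 26]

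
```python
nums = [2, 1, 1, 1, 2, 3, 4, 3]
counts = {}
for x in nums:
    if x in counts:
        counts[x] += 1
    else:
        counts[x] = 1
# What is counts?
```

Initial: counts = {}, nums = [2, 1, 1, 1, 2, 3, 4, 3]
See 2: counts = {2: 1}
See 1: counts = {2: 1, 1: 1}
See 1: counts = {2: 1, 1: 2}
See 1: counts = {2: 1, 1: 3}
See 2: counts = {2: 2, 1: 3}
See 3: counts = {2: 2, 1: 3, 3: 1}
See 4: counts = {2: 2, 1: 3, 3: 1, 4: 1}
See 3: counts = {2: 2, 1: 3, 3: 2, 4: 1}

{2: 2, 1: 3, 3: 2, 4: 1}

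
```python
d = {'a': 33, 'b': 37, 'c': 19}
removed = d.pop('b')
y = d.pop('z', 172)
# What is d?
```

After line 1: d = {'a': 33, 'b': 37, 'c': 19}
After line 2 (pop 'b' returns 37): d = {'a': 33, 'c': 19}, removed = 37
After line 3 (pop 'z' missing, returns default 172): d = {'a': 33, 'c': 19}, y = 172

{'a': 33, 'c': 19}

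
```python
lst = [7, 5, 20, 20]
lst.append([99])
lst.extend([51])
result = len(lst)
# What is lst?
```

After line 1: lst = [7, 5, 20, 20]
After line 2 (append adds [99] as single element): lst = [7, 5, 20, 20, [99]]
After line 3 (extend unpacks [51], adds 51): lst = [7, 5, 20, 20, [99], 51]
After line 4: result = len(lst) = 6

[7, 5, 20, 20, [99], 51]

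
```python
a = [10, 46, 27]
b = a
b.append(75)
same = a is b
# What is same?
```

After line 1: a = [10, 46, 27]
After line 2 (b = a is an alias, same object): a = [10, 46, 27], b = [10, 46, 27]
After line 3 (b.append mutates the shared list): a = [10, 46, 27, 75], b = [10, 46, 27, 75]
After line 4 (same = a is b; same object -> True): same = True

True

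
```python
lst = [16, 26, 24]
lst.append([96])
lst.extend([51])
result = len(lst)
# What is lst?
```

After line 1: lst = [16, 26, 24]
After line 2 (append adds [96] as single element): lst = [16, 26, 24, [96]]
After line 3 (extend unpacks [51], adds 51): lst = [16, 26, 24, [96], 51]
After line 4: result = len(lst) = 5

[16, 26, 24, [96], 51]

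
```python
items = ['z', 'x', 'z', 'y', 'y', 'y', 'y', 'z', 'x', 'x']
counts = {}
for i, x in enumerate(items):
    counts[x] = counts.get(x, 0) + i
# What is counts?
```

Initial: counts = {}, items = ['z', 'x', 'z', 'y', 'y', 'y', 'y', 'z', 'x', 'x']
i=0, x='z': counts = {'z': 0}
i=1, x='x': counts = {'z': 0, 'x': 1}
i=2, x='z': counts = {'z': 2, 'x': 1}
i=3, x='y': counts = {'z': 2, 'x': 1, 'y': 3}
i=4, x='y': counts = {'z': 2, 'x': 1, 'y': 7}
i=5, x='y': counts = {'z': 2, 'x': 1, 'y': 12}
i=6, x='y': counts = {'z': 2, 'x': 1, 'y': 18}
i=7, x='z': counts = {'z': 9, 'x': 1, 'y': 18}
i=8, x='x': counts = {'z': 9, 'x': 9, 'y': 18}
i=9, x='x': counts = {'z': 9, 'x': 18, 'y': 18}

{'z': 9, 'x': 18, 'y': 18}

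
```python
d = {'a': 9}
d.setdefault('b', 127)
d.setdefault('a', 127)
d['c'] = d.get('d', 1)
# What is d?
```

After line 1: d = {'a': 9}
After line 2 (setdefault adds 'b'=127): d = {'a': 9, 'b': 127}
After line 3 (setdefault 'a' no-op, already exists): d = {'a': 9, 'b': 127}
After line 4 (get('d', 1) returns default since 'd' not in d): d = {'a': 9, 'b': 127, 'c': 1}

{'a': 9, 'b': 127, 'c': 1}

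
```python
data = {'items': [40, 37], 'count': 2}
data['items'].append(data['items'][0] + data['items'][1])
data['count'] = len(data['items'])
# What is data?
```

After line 1: data = {'items': [40, 37], 'count': 2}
After line 2 (append 40 + 37 = 77): data = {'items': [40, 37, 77], 'count': 2}
After line 3 (count = len(items) = 3): data = {'items': [40, 37, 77], 'count': 3}

{'items': [40, 37, 77], 'count': 3}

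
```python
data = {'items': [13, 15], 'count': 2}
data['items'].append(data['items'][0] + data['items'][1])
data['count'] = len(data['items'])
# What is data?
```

After line 1: data = {'items': [13, 15], 'count': 2}
After line 2 (append 13 + 15 = 28): data = {'items': [13, 15, 28], 'count': 2}
After line 3 (count = len(items) = 3): data = {'items': [13, 15, 28], 'count': 3}

{'items': [13, 15, 28], 'count': 3}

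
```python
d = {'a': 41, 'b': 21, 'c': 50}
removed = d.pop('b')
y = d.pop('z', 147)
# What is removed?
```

After line 1: d = {'a': 41, 'b': 21, 'c': 50}
After line 2 (pop 'b' returns 21): d = {'a': 41, 'c': 50}, removed = 21
After line 3 (pop 'z' missing, returns default 147): d = {'a': 41, 'c': 50}, y = 147

21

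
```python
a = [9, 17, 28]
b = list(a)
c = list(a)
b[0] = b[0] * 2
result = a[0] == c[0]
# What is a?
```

After line 1: a = [9, 17, 28]
After line 2 (b = list(a), copy): a = [9, 17, 28], b = [9, 17, 28]
After line 3 (c = list(a) is a copy, new object): c = [9, 17, 28]
After line 4 (b[0] = 9 * 2 = 18; only b mutates (copy)): a = [9, 17, 28], b = [18, 17, 28], c = [9, 17, 28]
After line 5 (a[0] = 9, c[0] = 9; result = True)

[9, 17, 28]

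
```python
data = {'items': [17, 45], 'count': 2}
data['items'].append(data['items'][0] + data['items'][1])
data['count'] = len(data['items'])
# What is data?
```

After line 1: data = {'items': [17, 45], 'count': 2}
After line 2 (append 17 + 45 = 62): data = {'items': [17, 45, 62], 'count': 2}
After line 3 (count = len(items) = 3): data = {'items': [17, 45, 62], 'count': 3}

{'items': [17, 45, 62], 'count': 3}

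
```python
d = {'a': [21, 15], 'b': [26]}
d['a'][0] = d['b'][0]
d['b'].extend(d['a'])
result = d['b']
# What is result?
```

After line 1: d = {'a': [21, 15], 'b': [26]}
After line 2 (a[0] = b[0] = 26): d = {'a': [26, 15], 'b': [26]}
After line 3 (b.extend(a) appends [26, 15]): d = {'a': [26, 15], 'b': [26, 26, 15]}
After line 4: result = d['b'] = [26, 26, 15]

[26, 26, 15]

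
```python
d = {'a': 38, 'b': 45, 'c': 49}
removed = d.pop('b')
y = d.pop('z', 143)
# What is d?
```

After line 1: d = {'a': 38, 'b': 45, 'c': 49}
After line 2 (pop 'b' returns 45): d = {'a': 38, 'c': 49}, removed = 45
After line 3 (pop 'z' missing, returns default 143): d = {'a': 38, 'c': 49}, y = 143

{'a': 38, 'c': 49}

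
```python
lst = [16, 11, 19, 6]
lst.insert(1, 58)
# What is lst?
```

[16, 58, 11, 19, 6]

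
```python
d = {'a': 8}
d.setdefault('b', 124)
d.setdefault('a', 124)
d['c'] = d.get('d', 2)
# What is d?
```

After line 1: d = {'a': 8}
After line 2 (setdefault adds 'b'=124): d = {'a': 8, 'b': 124}
After line 3 (setdefault 'a' no-op, already exists): d = {'a': 8, 'b': 124}
After line 4 (get('d', 2) returns default since 'd' not in d): d = {'a': 8, 'b': 124, 'c': 2}

{'a': 8, 'b': 124, 'c': 2}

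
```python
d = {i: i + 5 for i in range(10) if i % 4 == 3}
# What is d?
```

{3: 8, 7: 12}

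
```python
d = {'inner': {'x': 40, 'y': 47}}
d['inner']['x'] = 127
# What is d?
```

After line 1: d = {'inner': {'x': 40, 'y': 47}}
After line 2 (inner x overwritten): d = {'inner': {'x': 127, 'y': 47}}

{'inner': {'x': 127, 'y': 47}}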